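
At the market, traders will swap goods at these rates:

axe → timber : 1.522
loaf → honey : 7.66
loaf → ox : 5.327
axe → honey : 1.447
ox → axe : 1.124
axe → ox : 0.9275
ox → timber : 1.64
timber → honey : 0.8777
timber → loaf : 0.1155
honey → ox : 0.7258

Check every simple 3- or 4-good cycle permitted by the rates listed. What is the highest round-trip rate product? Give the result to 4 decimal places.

honey→ox→axe→honey: 0.7258 × 1.124 × 1.447 = 1.18046
honey→ox→axe→timber→honey: 0.7258 × 1.124 × 1.522 × 0.8777 = 1.08979
loaf→honey→ox→timber→loaf: 7.66 × 0.7258 × 1.64 × 0.1155 = 1.05310
loaf→ox→axe→timber→loaf: 5.327 × 1.124 × 1.522 × 0.1155 = 1.05256
honey→ox→timber→honey: 0.7258 × 1.64 × 0.8777 = 1.04474
loaf→ox→timber→loaf: 5.327 × 1.64 × 0.1155 = 1.00904
Maximum is honey→ox→axe→honey at 1.1805; arbitrage exists.

1.1805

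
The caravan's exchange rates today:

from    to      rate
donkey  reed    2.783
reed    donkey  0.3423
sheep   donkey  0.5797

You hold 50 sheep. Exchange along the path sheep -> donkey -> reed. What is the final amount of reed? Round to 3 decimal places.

50 sheep × 0.5797 = 28.985 donkey
28.985 donkey × 2.783 = 80.665255 reed

80.665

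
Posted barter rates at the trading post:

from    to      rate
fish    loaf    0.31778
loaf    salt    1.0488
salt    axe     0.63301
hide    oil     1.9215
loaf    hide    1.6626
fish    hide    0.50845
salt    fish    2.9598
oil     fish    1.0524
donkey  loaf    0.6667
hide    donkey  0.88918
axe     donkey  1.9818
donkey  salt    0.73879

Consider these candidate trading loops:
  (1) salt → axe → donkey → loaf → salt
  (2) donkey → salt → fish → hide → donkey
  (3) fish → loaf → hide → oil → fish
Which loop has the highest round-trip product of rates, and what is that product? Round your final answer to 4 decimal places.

(1) 0.63301 × 1.9818 × 0.6667 × 1.0488 = 0.87719
(2) 0.73879 × 2.9598 × 0.50845 × 0.88918 = 0.98860
(3) 0.31778 × 1.6626 × 1.9215 × 1.0524 = 1.06840
Highest is cycle (3) at 1.0684 (>1, arbitrage).

1.0684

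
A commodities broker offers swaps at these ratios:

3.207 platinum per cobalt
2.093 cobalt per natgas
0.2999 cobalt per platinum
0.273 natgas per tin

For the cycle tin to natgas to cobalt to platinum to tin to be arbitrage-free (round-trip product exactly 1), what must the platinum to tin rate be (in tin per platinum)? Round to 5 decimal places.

0.54572

Known legs of the cycle: 0.273 × 2.093 × 3.207 = 1.832444523
For no arbitrage the full-cycle product must be 1, so the missing rate is 1 / 1.832444523 ≈ 0.5457191.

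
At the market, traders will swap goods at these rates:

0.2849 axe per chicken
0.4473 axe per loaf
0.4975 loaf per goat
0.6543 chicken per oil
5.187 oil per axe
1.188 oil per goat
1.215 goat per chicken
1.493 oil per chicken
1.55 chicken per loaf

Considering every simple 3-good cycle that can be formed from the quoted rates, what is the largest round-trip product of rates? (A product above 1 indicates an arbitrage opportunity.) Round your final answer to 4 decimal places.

chicken→axe→oil→chicken: 0.2849 × 5.187 × 0.6543 = 0.96691
chicken→goat→oil→chicken: 1.215 × 1.188 × 0.6543 = 0.94443
loaf→chicken→goat→loaf: 1.55 × 1.215 × 0.4975 = 0.93692
Maximum is chicken→axe→oil→chicken at 0.9669; no arbitrage — every cycle loses value.

0.9669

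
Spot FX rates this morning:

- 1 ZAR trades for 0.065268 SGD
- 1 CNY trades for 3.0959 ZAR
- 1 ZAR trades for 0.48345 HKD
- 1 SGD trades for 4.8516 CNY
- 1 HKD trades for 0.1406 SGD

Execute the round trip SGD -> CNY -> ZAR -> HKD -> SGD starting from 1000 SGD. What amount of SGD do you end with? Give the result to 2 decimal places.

1020.96

1000 SGD × 4.8516 = 4851.6 CNY
4851.6 CNY × 3.0959 = 15020.06844 ZAR
15020.06844 ZAR × 0.48345 = 7261.452087318 HKD
7261.452087318 HKD × 0.1406 = 1020.9601634769108 SGD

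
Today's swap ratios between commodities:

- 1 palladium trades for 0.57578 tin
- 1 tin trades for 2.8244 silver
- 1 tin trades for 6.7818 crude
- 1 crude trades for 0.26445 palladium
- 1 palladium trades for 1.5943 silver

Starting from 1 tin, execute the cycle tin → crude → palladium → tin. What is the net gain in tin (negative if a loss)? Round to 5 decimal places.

0.03263

1 tin × 6.7818 = 6.7818 crude
6.7818 crude × 0.26445 = 1.79344701 palladium
1.79344701 palladium × 0.57578 = 1.0326309194178 tin
Net change: 1.0326309194178 − 1 = 0.0326309194178 tin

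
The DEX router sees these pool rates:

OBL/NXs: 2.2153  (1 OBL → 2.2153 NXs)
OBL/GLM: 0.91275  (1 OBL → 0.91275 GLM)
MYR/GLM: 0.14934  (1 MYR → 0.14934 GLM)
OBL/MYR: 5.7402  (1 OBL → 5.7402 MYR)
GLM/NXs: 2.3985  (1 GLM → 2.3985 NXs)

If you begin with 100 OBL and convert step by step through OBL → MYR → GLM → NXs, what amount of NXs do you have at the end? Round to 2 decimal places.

100 OBL × 5.7402 = 574.02 MYR
574.02 MYR × 0.14934 = 85.7241468 GLM
85.7241468 GLM × 2.3985 = 205.6093660998 NXs

205.61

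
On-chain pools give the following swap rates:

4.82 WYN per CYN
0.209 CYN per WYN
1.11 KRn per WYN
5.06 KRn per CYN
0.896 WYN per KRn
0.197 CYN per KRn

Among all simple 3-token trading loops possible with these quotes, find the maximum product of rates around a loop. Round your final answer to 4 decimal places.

WYN→KRn→CYN→WYN: 1.11 × 0.197 × 4.82 = 1.05399
WYN→CYN→KRn→WYN: 0.209 × 5.06 × 0.896 = 0.94756
Maximum is WYN→KRn→CYN→WYN at 1.0540; arbitrage exists.

1.0540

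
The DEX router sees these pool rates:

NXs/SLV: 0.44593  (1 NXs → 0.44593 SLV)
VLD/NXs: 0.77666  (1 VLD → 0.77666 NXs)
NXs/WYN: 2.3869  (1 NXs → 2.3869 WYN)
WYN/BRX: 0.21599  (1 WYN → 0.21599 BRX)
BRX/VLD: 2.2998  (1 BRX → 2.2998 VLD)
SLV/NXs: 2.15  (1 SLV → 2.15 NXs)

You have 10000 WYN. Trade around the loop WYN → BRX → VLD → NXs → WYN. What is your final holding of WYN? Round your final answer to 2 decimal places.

10000 WYN × 0.21599 = 2159.9 BRX
2159.9 BRX × 2.2998 = 4967.33802 VLD
4967.33802 VLD × 0.77666 = 3857.9327466132 NXs
3857.9327466132 NXs × 2.3869 = 9208.49967289104708 WYN

9208.50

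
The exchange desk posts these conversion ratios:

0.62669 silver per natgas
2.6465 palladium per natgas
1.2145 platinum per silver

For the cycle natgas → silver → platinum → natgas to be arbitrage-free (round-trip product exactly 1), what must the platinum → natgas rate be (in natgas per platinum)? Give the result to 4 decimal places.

Known legs of the cycle: 0.62669 × 1.2145 = 0.761115005
For no arbitrage the full-cycle product must be 1, so the missing rate is 1 / 0.761115005 ≈ 1.313862.

1.3139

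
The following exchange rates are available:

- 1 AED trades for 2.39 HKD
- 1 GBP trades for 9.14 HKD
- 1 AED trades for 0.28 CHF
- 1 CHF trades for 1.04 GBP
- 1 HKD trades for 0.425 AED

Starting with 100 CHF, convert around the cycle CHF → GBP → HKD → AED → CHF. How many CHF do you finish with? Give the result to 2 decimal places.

113.12

100 CHF × 1.04 = 104 GBP
104 GBP × 9.14 = 950.56 HKD
950.56 HKD × 0.425 = 403.988 AED
403.988 AED × 0.28 = 113.11664 CHF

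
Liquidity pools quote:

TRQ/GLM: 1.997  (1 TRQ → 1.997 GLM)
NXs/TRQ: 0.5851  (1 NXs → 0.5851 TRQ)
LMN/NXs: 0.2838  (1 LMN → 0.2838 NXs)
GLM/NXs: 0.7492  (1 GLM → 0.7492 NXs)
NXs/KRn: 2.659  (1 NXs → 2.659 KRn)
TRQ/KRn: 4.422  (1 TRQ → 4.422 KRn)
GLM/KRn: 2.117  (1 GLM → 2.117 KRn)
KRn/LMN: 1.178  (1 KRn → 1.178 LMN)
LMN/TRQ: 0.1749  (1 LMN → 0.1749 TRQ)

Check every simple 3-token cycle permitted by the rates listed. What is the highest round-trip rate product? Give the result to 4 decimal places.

0.9111

LMN→TRQ→KRn→LMN: 0.1749 × 4.422 × 1.178 = 0.91107
LMN→NXs→KRn→LMN: 0.2838 × 2.659 × 1.178 = 0.88895
GLM→NXs→TRQ→GLM: 0.7492 × 0.5851 × 1.997 = 0.87540
Maximum is LMN→TRQ→KRn→LMN at 0.9111; no arbitrage — every cycle loses value.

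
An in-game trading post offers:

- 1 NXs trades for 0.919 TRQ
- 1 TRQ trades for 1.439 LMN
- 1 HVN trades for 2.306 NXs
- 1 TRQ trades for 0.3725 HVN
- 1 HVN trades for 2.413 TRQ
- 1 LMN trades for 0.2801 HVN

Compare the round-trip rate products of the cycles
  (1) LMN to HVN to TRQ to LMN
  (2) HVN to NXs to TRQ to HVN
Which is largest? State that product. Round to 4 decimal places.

(1) 0.2801 × 2.413 × 1.439 = 0.97259
(2) 2.306 × 0.919 × 0.3725 = 0.78941
Highest is cycle (1) at 0.9726 (≤1, no arbitrage).

0.9726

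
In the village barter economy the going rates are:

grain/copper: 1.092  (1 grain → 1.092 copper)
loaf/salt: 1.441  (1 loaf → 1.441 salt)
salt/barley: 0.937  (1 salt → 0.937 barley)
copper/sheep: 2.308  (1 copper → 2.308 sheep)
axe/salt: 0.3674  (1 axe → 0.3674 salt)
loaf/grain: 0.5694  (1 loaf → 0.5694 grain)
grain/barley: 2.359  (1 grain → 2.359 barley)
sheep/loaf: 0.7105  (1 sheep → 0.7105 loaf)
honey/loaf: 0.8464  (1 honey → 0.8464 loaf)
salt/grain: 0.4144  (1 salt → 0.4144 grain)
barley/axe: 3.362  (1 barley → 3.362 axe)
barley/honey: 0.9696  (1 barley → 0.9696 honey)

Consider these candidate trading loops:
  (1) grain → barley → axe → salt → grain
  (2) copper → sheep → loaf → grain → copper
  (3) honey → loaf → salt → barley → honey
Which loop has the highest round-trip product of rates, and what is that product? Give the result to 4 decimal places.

1.2075

(1) 2.359 × 3.362 × 0.3674 × 0.4144 = 1.20749
(2) 2.308 × 0.7105 × 0.5694 × 1.092 = 1.01962
(3) 0.8464 × 1.441 × 0.937 × 0.9696 = 1.10808
Highest is cycle (1) at 1.2075 (>1, arbitrage).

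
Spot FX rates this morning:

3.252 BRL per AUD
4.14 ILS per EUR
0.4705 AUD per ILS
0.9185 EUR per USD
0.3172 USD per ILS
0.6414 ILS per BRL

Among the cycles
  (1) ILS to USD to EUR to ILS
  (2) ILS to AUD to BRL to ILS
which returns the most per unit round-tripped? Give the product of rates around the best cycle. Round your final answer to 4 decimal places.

1.2062

(1) 0.3172 × 0.9185 × 4.14 = 1.20618
(2) 0.4705 × 3.252 × 0.6414 = 0.98138
Highest is cycle (1) at 1.2062 (>1, arbitrage).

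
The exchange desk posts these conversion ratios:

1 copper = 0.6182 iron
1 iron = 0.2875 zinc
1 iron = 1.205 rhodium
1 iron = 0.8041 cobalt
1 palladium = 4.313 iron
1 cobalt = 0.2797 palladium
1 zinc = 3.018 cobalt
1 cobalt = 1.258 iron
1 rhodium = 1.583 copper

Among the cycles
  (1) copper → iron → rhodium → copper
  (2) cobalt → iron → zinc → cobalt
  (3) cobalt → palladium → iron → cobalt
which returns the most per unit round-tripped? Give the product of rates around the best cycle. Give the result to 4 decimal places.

(1) 0.6182 × 1.205 × 1.583 = 1.17923
(2) 1.258 × 0.2875 × 3.018 = 1.09154
(3) 0.2797 × 4.313 × 0.8041 = 0.97002
Highest is cycle (1) at 1.1792 (>1, arbitrage).

1.1792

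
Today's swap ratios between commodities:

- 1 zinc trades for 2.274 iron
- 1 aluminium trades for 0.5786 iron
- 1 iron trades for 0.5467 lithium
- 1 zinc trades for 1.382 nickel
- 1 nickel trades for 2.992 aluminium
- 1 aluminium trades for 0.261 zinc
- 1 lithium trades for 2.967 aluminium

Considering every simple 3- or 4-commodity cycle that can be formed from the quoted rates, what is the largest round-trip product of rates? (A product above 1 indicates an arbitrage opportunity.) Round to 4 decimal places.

1.0792

nickel→aluminium→zinc→nickel: 2.992 × 0.261 × 1.382 = 1.07922
aluminium→zinc→iron→lithium→aluminium: 0.261 × 2.274 × 0.5467 × 2.967 = 0.96271
aluminium→iron→lithium→aluminium: 0.5786 × 0.5467 × 2.967 = 0.93852
Maximum is nickel→aluminium→zinc→nickel at 1.0792; arbitrage exists.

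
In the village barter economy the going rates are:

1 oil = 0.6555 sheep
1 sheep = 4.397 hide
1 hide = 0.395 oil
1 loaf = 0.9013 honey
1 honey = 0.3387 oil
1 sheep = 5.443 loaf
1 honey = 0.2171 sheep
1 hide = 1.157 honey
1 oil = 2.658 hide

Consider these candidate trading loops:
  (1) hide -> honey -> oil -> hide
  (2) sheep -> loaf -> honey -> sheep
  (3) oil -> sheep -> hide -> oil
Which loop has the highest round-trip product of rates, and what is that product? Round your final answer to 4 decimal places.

1.1385

(1) 1.157 × 0.3387 × 2.658 = 1.04161
(2) 5.443 × 0.9013 × 0.2171 = 1.06504
(3) 0.6555 × 4.397 × 0.395 = 1.13848
Highest is cycle (3) at 1.1385 (>1, arbitrage).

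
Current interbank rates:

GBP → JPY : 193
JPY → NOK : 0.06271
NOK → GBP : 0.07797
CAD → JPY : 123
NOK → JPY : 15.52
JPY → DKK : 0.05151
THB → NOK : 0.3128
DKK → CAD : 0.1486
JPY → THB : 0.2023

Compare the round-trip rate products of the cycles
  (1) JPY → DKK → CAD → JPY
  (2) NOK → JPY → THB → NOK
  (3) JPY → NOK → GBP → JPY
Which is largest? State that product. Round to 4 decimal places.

(1) 0.05151 × 0.1486 × 123 = 0.94149
(2) 15.52 × 0.2023 × 0.3128 = 0.98210
(3) 0.06271 × 0.07797 × 193 = 0.94367
Highest is cycle (2) at 0.9821 (≤1, no arbitrage).

0.9821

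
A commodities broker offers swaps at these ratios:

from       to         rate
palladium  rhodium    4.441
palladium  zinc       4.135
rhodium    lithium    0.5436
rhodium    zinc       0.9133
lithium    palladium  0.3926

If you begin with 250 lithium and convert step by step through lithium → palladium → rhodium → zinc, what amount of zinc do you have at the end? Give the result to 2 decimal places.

250 lithium × 0.3926 = 98.15 palladium
98.15 palladium × 4.441 = 435.88415 rhodium
435.88415 rhodium × 0.9133 = 398.092994195 zinc

398.09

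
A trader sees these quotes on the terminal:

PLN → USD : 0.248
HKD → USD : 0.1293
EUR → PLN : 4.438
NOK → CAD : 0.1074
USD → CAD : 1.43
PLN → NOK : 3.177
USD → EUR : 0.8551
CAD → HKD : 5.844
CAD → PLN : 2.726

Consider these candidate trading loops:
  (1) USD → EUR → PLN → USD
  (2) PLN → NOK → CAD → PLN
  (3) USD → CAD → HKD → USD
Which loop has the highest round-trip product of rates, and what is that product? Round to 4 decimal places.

1.0805

(1) 0.8551 × 4.438 × 0.248 = 0.94114
(2) 3.177 × 0.1074 × 2.726 = 0.93014
(3) 1.43 × 5.844 × 0.1293 = 1.08055
Highest is cycle (3) at 1.0805 (>1, arbitrage).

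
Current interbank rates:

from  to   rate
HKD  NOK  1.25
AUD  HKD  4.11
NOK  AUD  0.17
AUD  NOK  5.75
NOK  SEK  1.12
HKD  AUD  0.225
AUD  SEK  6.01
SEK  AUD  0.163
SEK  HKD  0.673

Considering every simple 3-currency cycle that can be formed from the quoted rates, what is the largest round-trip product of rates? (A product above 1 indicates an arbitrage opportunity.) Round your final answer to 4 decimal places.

SEK→AUD→NOK→SEK: 0.163 × 5.75 × 1.12 = 1.04972
SEK→HKD→NOK→SEK: 0.673 × 1.25 × 1.12 = 0.94220
SEK→HKD→AUD→SEK: 0.673 × 0.225 × 6.01 = 0.91006
AUD→HKD→NOK→AUD: 4.11 × 1.25 × 0.17 = 0.87338
Maximum is SEK→AUD→NOK→SEK at 1.0497; arbitrage exists.

1.0497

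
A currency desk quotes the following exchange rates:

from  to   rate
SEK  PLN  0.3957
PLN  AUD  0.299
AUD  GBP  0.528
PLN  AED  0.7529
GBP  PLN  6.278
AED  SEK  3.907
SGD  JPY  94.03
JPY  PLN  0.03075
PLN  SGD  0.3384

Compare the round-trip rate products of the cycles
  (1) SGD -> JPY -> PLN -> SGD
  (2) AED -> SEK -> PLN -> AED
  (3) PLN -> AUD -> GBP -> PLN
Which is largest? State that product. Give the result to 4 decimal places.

(1) 94.03 × 0.03075 × 0.3384 = 0.97846
(2) 3.907 × 0.3957 × 0.7529 = 1.16398
(3) 0.299 × 0.528 × 6.278 = 0.99112
Highest is cycle (2) at 1.1640 (>1, arbitrage).

1.1640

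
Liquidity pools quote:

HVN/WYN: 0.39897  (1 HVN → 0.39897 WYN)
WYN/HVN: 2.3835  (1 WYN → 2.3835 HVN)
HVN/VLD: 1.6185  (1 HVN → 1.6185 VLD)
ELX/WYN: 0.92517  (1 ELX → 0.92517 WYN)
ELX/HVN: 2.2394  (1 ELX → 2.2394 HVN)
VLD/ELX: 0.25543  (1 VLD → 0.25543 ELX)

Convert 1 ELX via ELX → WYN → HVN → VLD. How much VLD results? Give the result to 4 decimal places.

1 ELX × 0.92517 = 0.92517 WYN
0.92517 WYN × 2.3835 = 2.205142695 HVN
2.205142695 HVN × 1.6185 = 3.5690234518575 VLD

3.5690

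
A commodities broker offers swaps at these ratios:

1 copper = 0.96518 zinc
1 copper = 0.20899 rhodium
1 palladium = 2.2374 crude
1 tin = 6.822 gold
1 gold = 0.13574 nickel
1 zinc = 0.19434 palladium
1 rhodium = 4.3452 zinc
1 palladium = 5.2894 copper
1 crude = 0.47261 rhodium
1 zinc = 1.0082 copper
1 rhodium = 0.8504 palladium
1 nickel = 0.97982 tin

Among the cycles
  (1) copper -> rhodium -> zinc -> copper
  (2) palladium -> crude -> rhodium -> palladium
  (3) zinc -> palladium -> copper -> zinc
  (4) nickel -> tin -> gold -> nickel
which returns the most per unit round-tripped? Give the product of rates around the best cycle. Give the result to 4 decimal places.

(1) 0.20899 × 4.3452 × 1.0082 = 0.91555
(2) 2.2374 × 0.47261 × 0.8504 = 0.89923
(3) 0.19434 × 5.2894 × 0.96518 = 0.99215
(4) 0.97982 × 6.822 × 0.13574 = 0.90733
Highest is cycle (3) at 0.9921 (≤1, no arbitrage).

0.9921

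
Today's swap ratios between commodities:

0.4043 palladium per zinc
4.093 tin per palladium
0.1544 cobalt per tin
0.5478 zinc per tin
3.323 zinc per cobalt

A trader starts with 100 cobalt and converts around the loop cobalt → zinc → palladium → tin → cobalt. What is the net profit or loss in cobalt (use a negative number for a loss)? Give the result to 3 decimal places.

100 cobalt × 3.323 = 332.3 zinc
332.3 zinc × 0.4043 = 134.34889 palladium
134.34889 palladium × 4.093 = 549.89000677 tin
549.89000677 tin × 0.1544 = 84.903017045288 cobalt
Net change: 84.903017045288 − 100 = -15.096982954712 cobalt

-15.097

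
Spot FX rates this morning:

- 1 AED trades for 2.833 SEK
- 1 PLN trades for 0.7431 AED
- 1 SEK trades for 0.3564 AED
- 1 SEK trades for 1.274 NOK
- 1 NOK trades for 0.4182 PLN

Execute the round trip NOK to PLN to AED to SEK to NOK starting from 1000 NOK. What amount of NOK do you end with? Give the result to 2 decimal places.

1000 NOK × 0.4182 = 418.2 PLN
418.2 PLN × 0.7431 = 310.76442 AED
310.76442 AED × 2.833 = 880.39560186 SEK
880.39560186 SEK × 1.274 = 1121.62399676964 NOK

1121.62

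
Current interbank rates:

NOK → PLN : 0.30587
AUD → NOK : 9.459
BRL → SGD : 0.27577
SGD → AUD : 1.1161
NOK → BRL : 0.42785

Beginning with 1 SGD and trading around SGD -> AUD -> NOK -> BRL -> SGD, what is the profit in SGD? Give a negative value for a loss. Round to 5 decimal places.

0.24562

1 SGD × 1.1161 = 1.1161 AUD
1.1161 AUD × 9.459 = 10.5571899 NOK
10.5571899 NOK × 0.42785 = 4.516893698715 BRL
4.516893698715 BRL × 0.27577 = 1.24562377529463555 SGD
Net change: 1.24562377529463555 − 1 = 0.24562377529463555 SGD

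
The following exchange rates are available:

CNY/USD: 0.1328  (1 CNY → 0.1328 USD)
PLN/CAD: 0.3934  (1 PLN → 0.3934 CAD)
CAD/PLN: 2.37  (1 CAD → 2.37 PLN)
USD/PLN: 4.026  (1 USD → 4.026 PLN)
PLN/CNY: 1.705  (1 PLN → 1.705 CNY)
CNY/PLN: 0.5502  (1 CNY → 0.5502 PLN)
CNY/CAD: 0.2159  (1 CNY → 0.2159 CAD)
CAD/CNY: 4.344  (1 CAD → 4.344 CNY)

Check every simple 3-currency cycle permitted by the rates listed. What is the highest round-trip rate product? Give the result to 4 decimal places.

0.9403

CAD→CNY→PLN→CAD: 4.344 × 0.5502 × 0.3934 = 0.94025
PLN→CNY→USD→PLN: 1.705 × 0.1328 × 4.026 = 0.91158
CAD→PLN→CNY→CAD: 2.37 × 1.705 × 0.2159 = 0.87242
Maximum is CAD→CNY→PLN→CAD at 0.9403; no arbitrage — every cycle loses value.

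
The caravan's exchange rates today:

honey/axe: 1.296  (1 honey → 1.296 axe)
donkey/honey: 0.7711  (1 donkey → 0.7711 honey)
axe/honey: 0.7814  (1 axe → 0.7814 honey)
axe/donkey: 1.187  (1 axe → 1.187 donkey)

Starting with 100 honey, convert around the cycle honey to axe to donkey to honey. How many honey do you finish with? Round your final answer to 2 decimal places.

100 honey × 1.296 = 129.6 axe
129.6 axe × 1.187 = 153.8352 donkey
153.8352 donkey × 0.7711 = 118.62232272 honey

118.62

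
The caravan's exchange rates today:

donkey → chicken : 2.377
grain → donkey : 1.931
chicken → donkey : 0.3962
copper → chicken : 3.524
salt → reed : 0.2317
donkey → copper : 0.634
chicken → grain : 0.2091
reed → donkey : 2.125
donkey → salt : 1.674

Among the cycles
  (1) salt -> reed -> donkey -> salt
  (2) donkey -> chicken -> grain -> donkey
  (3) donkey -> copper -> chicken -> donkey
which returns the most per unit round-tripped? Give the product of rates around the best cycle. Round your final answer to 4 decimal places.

(1) 0.2317 × 2.125 × 1.674 = 0.82421
(2) 2.377 × 0.2091 × 1.931 = 0.95977
(3) 0.634 × 3.524 × 0.3962 = 0.88520
Highest is cycle (2) at 0.9598 (≤1, no arbitrage).

0.9598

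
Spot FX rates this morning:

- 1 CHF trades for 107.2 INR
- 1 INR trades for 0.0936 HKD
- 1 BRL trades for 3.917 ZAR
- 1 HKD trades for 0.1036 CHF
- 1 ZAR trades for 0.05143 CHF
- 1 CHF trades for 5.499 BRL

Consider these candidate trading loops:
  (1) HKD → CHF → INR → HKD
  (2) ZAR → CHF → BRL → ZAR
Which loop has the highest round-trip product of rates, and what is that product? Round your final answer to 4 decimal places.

1.1078

(1) 0.1036 × 107.2 × 0.0936 = 1.03951
(2) 0.05143 × 5.499 × 3.917 = 1.10778
Highest is cycle (2) at 1.1078 (>1, arbitrage).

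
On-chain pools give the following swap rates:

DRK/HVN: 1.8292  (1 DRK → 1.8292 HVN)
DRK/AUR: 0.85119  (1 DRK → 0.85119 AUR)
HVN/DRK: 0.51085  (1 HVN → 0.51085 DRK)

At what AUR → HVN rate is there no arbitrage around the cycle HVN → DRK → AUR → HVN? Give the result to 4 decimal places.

2.2997

Known legs of the cycle: 0.51085 × 0.85119 = 0.4348304115
For no arbitrage the full-cycle product must be 1, so the missing rate is 1 / 0.4348304115 ≈ 2.299747.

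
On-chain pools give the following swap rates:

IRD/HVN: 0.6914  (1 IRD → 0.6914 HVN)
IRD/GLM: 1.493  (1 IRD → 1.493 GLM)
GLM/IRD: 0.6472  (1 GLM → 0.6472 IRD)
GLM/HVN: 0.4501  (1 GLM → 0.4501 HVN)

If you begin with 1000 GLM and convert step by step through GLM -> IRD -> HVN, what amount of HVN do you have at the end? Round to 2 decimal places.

447.47

1000 GLM × 0.6472 = 647.2 IRD
647.2 IRD × 0.6914 = 447.47408 HVN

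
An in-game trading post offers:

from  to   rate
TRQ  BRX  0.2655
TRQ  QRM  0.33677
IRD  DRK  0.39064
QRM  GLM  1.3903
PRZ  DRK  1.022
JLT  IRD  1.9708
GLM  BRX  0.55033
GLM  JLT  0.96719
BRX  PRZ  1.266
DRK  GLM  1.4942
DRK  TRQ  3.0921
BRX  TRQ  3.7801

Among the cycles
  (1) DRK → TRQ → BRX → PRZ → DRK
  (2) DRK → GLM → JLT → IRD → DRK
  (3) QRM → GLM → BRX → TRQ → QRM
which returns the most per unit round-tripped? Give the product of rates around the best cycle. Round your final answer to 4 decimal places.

1.1126

(1) 3.0921 × 0.2655 × 1.266 × 1.022 = 1.06219
(2) 1.4942 × 0.96719 × 1.9708 × 0.39064 = 1.11260
(3) 1.3903 × 0.55033 × 3.7801 × 0.33677 = 0.97402
Highest is cycle (2) at 1.1126 (>1, arbitrage).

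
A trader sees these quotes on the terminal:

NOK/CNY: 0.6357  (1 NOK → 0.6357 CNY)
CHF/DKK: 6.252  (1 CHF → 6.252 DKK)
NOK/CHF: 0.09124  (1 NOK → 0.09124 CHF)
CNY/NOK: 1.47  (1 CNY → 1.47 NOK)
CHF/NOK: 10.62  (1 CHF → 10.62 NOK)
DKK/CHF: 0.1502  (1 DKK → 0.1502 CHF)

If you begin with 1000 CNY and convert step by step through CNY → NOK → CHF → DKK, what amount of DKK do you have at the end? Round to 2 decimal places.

1000 CNY × 1.47 = 1470 NOK
1470 NOK × 0.09124 = 134.1228 CHF
134.1228 CHF × 6.252 = 838.5357456 DKK

838.54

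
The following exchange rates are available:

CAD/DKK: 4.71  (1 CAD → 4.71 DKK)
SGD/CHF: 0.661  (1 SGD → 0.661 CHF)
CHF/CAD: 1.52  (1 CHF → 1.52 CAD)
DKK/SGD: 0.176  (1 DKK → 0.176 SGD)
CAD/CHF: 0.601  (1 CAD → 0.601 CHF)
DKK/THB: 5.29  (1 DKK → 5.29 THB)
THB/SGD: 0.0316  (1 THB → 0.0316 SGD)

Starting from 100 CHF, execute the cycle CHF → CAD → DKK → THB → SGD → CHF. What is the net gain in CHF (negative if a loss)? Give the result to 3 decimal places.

-20.894

100 CHF × 1.52 = 152 CAD
152 CAD × 4.71 = 715.92 DKK
715.92 DKK × 5.29 = 3787.2168 THB
3787.2168 THB × 0.0316 = 119.67605088 SGD
119.67605088 SGD × 0.661 = 79.10586963168 CHF
Net change: 79.10586963168 − 100 = -20.89413036832 CHF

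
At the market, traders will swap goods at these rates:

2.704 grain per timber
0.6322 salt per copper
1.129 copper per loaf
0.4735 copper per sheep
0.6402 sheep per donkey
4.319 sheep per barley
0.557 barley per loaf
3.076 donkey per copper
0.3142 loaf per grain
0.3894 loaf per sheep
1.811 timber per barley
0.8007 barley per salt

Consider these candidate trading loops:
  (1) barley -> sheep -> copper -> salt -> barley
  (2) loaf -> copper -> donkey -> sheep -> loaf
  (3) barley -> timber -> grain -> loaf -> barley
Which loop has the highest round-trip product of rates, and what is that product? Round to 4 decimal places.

(1) 4.319 × 0.4735 × 0.6322 × 0.8007 = 1.03521
(2) 1.129 × 3.076 × 0.6402 × 0.3894 = 0.86575
(3) 1.811 × 2.704 × 0.3142 × 0.557 = 0.85701
Highest is cycle (1) at 1.0352 (>1, arbitrage).

1.0352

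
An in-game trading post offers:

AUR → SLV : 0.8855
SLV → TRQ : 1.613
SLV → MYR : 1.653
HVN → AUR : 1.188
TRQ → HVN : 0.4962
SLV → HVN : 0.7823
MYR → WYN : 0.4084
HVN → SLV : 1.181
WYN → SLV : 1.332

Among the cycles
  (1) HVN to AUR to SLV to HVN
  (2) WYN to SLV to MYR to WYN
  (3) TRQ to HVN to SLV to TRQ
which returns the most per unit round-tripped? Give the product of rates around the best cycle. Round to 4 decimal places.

0.9452

(1) 1.188 × 0.8855 × 0.7823 = 0.82296
(2) 1.332 × 1.653 × 0.4084 = 0.89921
(3) 0.4962 × 1.181 × 1.613 = 0.94524
Highest is cycle (3) at 0.9452 (≤1, no arbitrage).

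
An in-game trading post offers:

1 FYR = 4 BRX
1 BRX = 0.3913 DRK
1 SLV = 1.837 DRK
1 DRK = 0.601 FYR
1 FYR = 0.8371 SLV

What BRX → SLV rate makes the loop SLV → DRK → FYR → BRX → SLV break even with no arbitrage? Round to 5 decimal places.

0.22644

Known legs of the cycle: 1.837 × 0.601 × 4 = 4.416148
For no arbitrage the full-cycle product must be 1, so the missing rate is 1 / 4.416148 ≈ 0.2264417.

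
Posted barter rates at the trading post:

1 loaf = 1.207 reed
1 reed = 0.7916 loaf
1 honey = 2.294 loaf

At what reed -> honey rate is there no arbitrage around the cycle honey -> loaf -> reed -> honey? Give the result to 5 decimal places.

0.36116

Known legs of the cycle: 2.294 × 1.207 = 2.768858
For no arbitrage the full-cycle product must be 1, so the missing rate is 1 / 2.768858 ≈ 0.3611597.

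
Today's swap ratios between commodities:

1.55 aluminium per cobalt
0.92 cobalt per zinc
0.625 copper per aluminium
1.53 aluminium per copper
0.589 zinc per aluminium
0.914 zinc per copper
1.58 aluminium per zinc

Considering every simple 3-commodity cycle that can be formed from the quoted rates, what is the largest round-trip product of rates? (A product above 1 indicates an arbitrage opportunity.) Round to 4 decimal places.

aluminium→copper→zinc→aluminium: 0.625 × 0.914 × 1.58 = 0.90258
aluminium→zinc→cobalt→aluminium: 0.589 × 0.92 × 1.55 = 0.83991
Maximum is aluminium→copper→zinc→aluminium at 0.9026; no arbitrage — every cycle loses value.

0.9026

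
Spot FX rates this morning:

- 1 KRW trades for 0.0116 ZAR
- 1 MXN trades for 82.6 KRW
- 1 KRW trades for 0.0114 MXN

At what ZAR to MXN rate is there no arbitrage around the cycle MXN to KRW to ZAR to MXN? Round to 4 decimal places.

1.0437

Known legs of the cycle: 82.6 × 0.0116 = 0.95816
For no arbitrage the full-cycle product must be 1, so the missing rate is 1 / 0.95816 ≈ 1.043667.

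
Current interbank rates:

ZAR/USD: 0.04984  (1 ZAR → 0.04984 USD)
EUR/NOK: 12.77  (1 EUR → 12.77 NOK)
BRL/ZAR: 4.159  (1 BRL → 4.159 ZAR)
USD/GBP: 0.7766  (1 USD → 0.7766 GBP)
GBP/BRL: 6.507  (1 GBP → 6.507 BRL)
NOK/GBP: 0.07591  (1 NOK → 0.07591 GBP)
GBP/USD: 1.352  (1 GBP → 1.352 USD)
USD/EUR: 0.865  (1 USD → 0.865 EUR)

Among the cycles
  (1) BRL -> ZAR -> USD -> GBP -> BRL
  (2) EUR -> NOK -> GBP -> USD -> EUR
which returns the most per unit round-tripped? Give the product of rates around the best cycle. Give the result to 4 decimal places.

(1) 4.159 × 0.04984 × 0.7766 × 6.507 = 1.04748
(2) 12.77 × 0.07591 × 1.352 × 0.865 = 1.13366
Highest is cycle (2) at 1.1337 (>1, arbitrage).

1.1337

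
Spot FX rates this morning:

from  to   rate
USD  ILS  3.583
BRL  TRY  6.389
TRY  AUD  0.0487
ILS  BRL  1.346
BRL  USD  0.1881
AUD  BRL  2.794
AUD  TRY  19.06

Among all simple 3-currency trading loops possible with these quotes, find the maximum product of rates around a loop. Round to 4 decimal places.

0.9072

USD→ILS→BRL→USD: 3.583 × 1.346 × 0.1881 = 0.90715
AUD→BRL→TRY→AUD: 2.794 × 6.389 × 0.0487 = 0.86934
Maximum is USD→ILS→BRL→USD at 0.9072; no arbitrage — every cycle loses value.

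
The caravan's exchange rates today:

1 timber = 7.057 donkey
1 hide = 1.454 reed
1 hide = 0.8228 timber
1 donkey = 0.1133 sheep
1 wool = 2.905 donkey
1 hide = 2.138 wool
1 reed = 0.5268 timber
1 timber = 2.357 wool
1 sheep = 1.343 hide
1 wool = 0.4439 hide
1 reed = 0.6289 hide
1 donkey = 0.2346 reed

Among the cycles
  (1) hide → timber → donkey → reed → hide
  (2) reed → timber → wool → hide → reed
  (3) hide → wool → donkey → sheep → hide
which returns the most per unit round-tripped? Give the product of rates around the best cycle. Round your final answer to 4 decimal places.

0.9451

(1) 0.8228 × 7.057 × 0.2346 × 0.6289 = 0.85669
(2) 0.5268 × 2.357 × 0.4439 × 1.454 = 0.80141
(3) 2.138 × 2.905 × 0.1133 × 1.343 = 0.94506
Highest is cycle (3) at 0.9451 (≤1, no arbitrage).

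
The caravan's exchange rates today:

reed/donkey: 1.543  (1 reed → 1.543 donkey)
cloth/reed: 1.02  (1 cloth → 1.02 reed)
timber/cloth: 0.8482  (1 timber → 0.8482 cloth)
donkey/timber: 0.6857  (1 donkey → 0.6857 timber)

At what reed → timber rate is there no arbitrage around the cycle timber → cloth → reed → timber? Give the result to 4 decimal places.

1.1559

Known legs of the cycle: 0.8482 × 1.02 = 0.865164
For no arbitrage the full-cycle product must be 1, so the missing rate is 1 / 0.865164 ≈ 1.155850.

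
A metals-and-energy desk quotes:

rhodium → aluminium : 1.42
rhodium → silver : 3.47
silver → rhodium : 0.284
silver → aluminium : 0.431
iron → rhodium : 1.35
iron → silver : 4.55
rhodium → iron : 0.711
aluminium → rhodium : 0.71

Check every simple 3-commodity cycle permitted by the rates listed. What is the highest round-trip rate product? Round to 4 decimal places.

1.0619

rhodium→silver→aluminium→rhodium: 3.47 × 0.431 × 0.71 = 1.06185
iron→silver→rhodium→iron: 4.55 × 0.284 × 0.711 = 0.91875
Maximum is rhodium→silver→aluminium→rhodium at 1.0619; arbitrage exists.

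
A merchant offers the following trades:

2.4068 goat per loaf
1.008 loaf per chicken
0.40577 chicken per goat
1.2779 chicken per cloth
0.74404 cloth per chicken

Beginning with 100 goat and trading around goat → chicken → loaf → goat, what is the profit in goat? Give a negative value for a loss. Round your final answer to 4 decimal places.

100 goat × 0.40577 = 40.577 chicken
40.577 chicken × 1.008 = 40.901616 loaf
40.901616 loaf × 2.4068 = 98.4420093888 goat
Net change: 98.4420093888 − 100 = -1.5579906112 goat

-1.5580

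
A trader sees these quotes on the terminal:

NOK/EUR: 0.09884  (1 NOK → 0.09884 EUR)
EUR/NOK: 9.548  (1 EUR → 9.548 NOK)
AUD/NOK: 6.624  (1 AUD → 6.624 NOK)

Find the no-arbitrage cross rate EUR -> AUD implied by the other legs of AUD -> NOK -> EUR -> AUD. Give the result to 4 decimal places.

Known legs of the cycle: 6.624 × 0.09884 = 0.65471616
For no arbitrage the full-cycle product must be 1, so the missing rate is 1 / 0.65471616 ≈ 1.527379.

1.5274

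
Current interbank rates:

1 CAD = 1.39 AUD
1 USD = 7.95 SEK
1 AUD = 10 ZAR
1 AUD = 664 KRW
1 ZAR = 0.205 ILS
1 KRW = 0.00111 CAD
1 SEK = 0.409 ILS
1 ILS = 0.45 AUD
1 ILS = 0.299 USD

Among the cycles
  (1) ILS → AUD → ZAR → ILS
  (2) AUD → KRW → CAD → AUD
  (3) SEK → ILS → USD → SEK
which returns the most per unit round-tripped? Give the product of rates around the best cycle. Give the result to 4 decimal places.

(1) 0.45 × 10 × 0.205 = 0.92250
(2) 664 × 0.00111 × 1.39 = 1.02449
(3) 0.409 × 0.299 × 7.95 = 0.97221
Highest is cycle (2) at 1.0245 (>1, arbitrage).

1.0245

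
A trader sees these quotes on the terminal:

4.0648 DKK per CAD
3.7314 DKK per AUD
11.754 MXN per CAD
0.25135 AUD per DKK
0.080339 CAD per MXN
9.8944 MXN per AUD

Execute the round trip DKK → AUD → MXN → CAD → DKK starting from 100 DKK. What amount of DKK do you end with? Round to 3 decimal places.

100 DKK × 0.25135 = 25.135 AUD
25.135 AUD × 9.8944 = 248.695744 MXN
248.695744 MXN × 0.080339 = 19.979967377216 CAD
19.979967377216 CAD × 4.0648 = 81.2145713949075968 DKK

81.215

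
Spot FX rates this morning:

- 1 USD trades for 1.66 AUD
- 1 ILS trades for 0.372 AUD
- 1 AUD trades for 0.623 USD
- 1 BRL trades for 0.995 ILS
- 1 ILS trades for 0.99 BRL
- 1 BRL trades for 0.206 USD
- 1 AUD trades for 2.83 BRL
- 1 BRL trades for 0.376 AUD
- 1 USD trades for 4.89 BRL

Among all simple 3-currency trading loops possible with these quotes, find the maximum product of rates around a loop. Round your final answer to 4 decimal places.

1.1455

AUD→USD→BRL→AUD: 0.623 × 4.89 × 0.376 = 1.14547
AUD→BRL→ILS→AUD: 2.83 × 0.995 × 0.372 = 1.04750
AUD→BRL→USD→AUD: 2.83 × 0.206 × 1.66 = 0.96775
Maximum is AUD→USD→BRL→AUD at 1.1455; arbitrage exists.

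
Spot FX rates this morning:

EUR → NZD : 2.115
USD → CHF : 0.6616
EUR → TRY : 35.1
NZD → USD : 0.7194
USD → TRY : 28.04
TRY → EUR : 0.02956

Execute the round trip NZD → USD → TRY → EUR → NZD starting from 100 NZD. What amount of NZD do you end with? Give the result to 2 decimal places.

100 NZD × 0.7194 = 71.94 USD
71.94 USD × 28.04 = 2017.1976 TRY
2017.1976 TRY × 0.02956 = 59.628361056 EUR
59.628361056 EUR × 2.115 = 126.11398363344 NZD

126.11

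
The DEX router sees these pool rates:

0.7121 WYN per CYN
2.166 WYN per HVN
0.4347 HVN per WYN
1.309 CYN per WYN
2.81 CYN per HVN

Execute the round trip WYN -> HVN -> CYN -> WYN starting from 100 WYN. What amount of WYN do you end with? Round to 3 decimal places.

86.984

100 WYN × 0.4347 = 43.47 HVN
43.47 HVN × 2.81 = 122.1507 CYN
122.1507 CYN × 0.7121 = 86.98351347 WYN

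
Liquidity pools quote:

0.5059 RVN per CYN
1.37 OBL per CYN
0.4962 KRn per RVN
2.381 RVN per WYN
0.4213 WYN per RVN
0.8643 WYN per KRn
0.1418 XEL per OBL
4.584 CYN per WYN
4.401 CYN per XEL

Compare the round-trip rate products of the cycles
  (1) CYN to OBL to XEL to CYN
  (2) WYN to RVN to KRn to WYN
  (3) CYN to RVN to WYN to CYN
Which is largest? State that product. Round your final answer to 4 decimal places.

1.0211

(1) 1.37 × 0.1418 × 4.401 = 0.85496
(2) 2.381 × 0.4962 × 0.8643 = 1.02113
(3) 0.5059 × 0.4213 × 4.584 = 0.97701
Highest is cycle (2) at 1.0211 (>1, arbitrage).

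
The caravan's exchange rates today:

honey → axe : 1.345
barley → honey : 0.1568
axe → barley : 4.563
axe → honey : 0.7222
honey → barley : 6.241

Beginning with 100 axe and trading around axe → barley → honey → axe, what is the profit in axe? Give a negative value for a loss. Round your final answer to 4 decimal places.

100 axe × 4.563 = 456.3 barley
456.3 barley × 0.1568 = 71.54784 honey
71.54784 honey × 1.345 = 96.2318448 axe
Net change: 96.2318448 − 100 = -3.7681552 axe

-3.7682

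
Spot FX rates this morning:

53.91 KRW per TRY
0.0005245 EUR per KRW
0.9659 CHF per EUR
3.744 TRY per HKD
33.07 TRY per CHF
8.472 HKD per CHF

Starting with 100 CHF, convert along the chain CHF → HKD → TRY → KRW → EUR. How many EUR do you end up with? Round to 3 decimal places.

89.688

100 CHF × 8.472 = 847.2 HKD
847.2 HKD × 3.744 = 3171.9168 TRY
3171.9168 TRY × 53.91 = 170998.034688 KRW
170998.034688 KRW × 0.0005245 = 89.688469193856 EUR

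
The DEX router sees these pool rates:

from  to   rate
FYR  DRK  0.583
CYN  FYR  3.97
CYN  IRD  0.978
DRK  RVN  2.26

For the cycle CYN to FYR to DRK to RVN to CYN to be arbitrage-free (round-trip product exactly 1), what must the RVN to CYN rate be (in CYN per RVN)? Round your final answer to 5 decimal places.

0.19118

Known legs of the cycle: 3.97 × 0.583 × 2.26 = 5.2307926
For no arbitrage the full-cycle product must be 1, so the missing rate is 1 / 5.2307926 ≈ 0.1911756.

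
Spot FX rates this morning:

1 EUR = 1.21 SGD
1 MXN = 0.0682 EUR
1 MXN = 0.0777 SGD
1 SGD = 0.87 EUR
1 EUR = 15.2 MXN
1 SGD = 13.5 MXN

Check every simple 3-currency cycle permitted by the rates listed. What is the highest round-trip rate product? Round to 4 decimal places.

EUR→SGD→MXN→EUR: 1.21 × 13.5 × 0.0682 = 1.11405
EUR→MXN→SGD→EUR: 15.2 × 0.0777 × 0.87 = 1.02750
Maximum is EUR→SGD→MXN→EUR at 1.1140; arbitrage exists.

1.1140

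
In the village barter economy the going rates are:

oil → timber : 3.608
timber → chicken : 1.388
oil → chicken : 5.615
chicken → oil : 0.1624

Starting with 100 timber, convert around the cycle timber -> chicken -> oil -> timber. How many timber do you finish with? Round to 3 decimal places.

81.328

100 timber × 1.388 = 138.8 chicken
138.8 chicken × 0.1624 = 22.54112 oil
22.54112 oil × 3.608 = 81.32836096 timber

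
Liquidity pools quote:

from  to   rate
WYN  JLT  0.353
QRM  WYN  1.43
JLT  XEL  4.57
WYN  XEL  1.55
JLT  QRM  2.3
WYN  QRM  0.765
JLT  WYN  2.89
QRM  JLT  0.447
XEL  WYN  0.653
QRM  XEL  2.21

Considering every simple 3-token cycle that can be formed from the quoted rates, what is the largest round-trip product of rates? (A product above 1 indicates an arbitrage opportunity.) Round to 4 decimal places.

1.1610

WYN→JLT→QRM→WYN: 0.353 × 2.3 × 1.43 = 1.16102
XEL→WYN→QRM→XEL: 0.653 × 0.765 × 2.21 = 1.10399
XEL→WYN→JLT→XEL: 0.653 × 0.353 × 4.57 = 1.05343
WYN→QRM→JLT→WYN: 0.765 × 0.447 × 2.89 = 0.98825
Maximum is WYN→JLT→QRM→WYN at 1.1610; arbitrage exists.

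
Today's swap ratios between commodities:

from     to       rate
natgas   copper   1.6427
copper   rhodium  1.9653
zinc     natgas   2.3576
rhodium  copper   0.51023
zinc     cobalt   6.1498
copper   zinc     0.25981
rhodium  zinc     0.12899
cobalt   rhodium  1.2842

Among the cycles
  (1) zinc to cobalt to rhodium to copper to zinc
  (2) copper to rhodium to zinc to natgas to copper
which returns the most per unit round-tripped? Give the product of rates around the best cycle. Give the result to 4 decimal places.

(1) 6.1498 × 1.2842 × 0.51023 × 0.25981 = 1.04692
(2) 1.9653 × 0.12899 × 2.3576 × 1.6427 = 0.98178
Highest is cycle (1) at 1.0469 (>1, arbitrage).

1.0469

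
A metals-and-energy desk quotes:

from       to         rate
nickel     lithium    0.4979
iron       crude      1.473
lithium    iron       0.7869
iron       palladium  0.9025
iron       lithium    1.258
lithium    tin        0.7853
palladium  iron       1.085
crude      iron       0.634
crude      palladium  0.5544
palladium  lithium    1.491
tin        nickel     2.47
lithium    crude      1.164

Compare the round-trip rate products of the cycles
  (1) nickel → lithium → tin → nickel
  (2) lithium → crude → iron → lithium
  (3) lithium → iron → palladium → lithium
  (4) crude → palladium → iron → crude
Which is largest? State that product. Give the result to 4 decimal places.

1.0589

(1) 0.4979 × 0.7853 × 2.47 = 0.96577
(2) 1.164 × 0.634 × 1.258 = 0.92837
(3) 0.7869 × 0.9025 × 1.491 = 1.05887
(4) 0.5544 × 1.085 × 1.473 = 0.88604
Highest is cycle (3) at 1.0589 (>1, arbitrage).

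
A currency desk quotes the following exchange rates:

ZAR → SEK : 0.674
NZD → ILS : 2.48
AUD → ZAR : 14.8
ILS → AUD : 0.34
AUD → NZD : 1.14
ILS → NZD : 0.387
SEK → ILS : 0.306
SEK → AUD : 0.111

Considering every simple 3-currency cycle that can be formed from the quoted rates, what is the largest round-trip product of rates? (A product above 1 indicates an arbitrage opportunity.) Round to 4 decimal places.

1.1072

ZAR→SEK→AUD→ZAR: 0.674 × 0.111 × 14.8 = 1.10725
NZD→ILS→AUD→NZD: 2.48 × 0.34 × 1.14 = 0.96125
Maximum is ZAR→SEK→AUD→ZAR at 1.1072; arbitrage exists.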